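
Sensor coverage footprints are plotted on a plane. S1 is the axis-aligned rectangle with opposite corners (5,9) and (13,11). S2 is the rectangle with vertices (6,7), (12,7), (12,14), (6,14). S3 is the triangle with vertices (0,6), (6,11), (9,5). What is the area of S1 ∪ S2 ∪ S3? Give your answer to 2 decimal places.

By inclusion–exclusion:
Individual areas: |S1| = 16, |S2| = 42, |S3| = 25.5.
|S1∩S2|: x∈[6,12], y∈[9,11] → 6·2 = 12.
|S1∩S3| = 2.5833.
|S2∩S3| = 4.
|S1∩S2∩S3| = 1.
|S1 ∪ S2 ∪ S3| = 83.5 − 18.5833 + 1 = 65.92.

65.92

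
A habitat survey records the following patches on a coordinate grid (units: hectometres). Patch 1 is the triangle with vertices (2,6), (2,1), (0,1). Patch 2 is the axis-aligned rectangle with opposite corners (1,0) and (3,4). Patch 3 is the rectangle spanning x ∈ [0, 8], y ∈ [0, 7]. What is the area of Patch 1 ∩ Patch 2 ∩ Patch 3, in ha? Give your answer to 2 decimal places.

2.95

The intersection is the polygon with vertices (1,1), (1,3.5), (1.2,4), (2,4), (2,1).
By the shoelace formula its area is 2.95.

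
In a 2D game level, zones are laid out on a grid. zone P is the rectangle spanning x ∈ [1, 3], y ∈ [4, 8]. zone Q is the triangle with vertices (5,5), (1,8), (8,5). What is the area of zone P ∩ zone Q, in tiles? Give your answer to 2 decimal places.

The intersection is the polygon with vertices (3,6.5), (1,8), (3,7.143).
By the shoelace formula its area is 0.64.

0.64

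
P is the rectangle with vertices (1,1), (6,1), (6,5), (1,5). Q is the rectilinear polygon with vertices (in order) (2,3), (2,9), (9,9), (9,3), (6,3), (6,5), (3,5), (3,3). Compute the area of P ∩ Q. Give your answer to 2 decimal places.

2.00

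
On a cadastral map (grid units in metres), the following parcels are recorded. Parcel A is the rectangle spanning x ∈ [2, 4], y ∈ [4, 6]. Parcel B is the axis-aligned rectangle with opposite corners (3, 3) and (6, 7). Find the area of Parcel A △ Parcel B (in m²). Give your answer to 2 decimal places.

12.00

|Parcel A∩Parcel B|: x∈[3,4], y∈[4,6] → 1·2 = 2.
|Parcel A △ Parcel B| = |Parcel A| + |Parcel B| − 2·|Parcel A∩Parcel B| = 4 + 12 − 4 = 12.00.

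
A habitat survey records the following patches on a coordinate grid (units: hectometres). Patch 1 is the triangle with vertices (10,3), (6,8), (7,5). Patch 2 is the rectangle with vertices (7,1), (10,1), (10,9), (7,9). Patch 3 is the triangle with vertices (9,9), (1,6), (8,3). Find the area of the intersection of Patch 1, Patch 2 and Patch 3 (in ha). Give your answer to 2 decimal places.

The intersection is the polygon with vertices (7,5), (7,6.75), (8.345,5.069), (8.2,4.2).
By the shoelace formula its area is 1.76.

1.76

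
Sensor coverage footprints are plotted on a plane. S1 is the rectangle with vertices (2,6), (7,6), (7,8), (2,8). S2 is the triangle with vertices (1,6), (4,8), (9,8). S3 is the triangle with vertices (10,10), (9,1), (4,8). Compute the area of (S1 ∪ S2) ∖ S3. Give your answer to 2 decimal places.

|S1 ∪ S2| = 10.7083.
|(S1 ∪ S2) ∩ S3| = 5.0714.
|(S1 ∪ S2) ∖ S3| = 10.7083 − 5.0714 = 5.64.

5.64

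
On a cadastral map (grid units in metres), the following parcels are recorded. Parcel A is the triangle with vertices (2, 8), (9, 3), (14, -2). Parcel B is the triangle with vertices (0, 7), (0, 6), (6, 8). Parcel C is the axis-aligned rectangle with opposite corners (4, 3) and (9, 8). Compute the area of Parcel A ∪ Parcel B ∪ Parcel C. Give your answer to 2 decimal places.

30.35

By inclusion–exclusion:
Individual areas: |Parcel A| = 5, |Parcel B| = 3, |Parcel C| = 25.
|Parcel A∩Parcel B| = 0.0566.
|Parcel A∩Parcel C| = 2.2619.
|Parcel B∩Parcel C| = 0.3333.
|Parcel A∩Parcel B∩Parcel C| = 0.
|Parcel A ∪ Parcel B ∪ Parcel C| = 33 − 2.6518 + 0 = 30.35.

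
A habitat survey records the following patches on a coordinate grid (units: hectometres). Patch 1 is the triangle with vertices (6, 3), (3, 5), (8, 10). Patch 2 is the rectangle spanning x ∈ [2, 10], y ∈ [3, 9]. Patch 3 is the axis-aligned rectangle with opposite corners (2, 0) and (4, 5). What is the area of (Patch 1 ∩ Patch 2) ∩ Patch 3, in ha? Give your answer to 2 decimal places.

The region (Patch 1 ∩ Patch 2) ∩ Patch 3 is the polygon with vertices (3,5), (4,5), (4,4.333).
By the shoelace formula its area is 0.33.

0.33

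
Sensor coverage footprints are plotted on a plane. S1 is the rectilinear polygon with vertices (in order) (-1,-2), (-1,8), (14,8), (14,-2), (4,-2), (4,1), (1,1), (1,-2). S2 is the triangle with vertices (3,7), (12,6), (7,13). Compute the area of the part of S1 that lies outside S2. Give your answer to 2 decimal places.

|S1| = 141, |S1∩S2| = 11.7381.
|S1 ∖ S2| = |S1| − |S1∩S2| = 141 − 11.7381 = 129.26.

129.26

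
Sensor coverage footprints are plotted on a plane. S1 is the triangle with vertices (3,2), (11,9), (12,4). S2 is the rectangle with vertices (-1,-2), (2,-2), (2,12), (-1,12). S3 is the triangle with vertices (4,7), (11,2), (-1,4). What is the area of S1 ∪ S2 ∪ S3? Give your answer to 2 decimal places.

By inclusion–exclusion:
Individual areas: |S1| = 23.5, |S2| = 42, |S3| = 23.
|S1∩S2| = 0.
|S1∩S3| = 5.7282.
|S2∩S3| = 3.45.
|S1∩S2∩S3| = 0.
|S1 ∪ S2 ∪ S3| = 88.5 − 9.1782 + 0 = 79.32.

79.32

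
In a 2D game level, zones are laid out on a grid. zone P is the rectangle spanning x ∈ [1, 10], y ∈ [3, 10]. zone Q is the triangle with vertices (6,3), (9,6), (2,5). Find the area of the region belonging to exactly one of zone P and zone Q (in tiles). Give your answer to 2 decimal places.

|zone P| = 63, |zone Q| = 9, |zone P∩zone Q| = 9.
|zone P △ zone Q| = |zone P| + |zone Q| − 2·|zone P∩zone Q| = 63 + 9 − 18 = 54.00.

54.00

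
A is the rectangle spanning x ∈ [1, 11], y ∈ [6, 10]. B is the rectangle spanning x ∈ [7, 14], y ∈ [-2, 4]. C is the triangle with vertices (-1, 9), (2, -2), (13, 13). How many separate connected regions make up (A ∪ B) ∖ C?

(A ∪ B) ∖ C splits into 3 disjoint pieces (area 6.6667, area 0.3214, area 42).

3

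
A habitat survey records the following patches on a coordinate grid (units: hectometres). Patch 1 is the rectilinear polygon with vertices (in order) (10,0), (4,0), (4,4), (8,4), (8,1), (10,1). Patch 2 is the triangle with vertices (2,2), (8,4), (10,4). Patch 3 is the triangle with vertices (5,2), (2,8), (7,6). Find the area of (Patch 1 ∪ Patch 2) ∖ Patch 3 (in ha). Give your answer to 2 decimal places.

16.67

|Patch 1 ∪ Patch 2| = 18.6667.
|(Patch 1 ∪ Patch 2) ∩ Patch 3| = 2.
|(Patch 1 ∪ Patch 2) ∖ Patch 3| = 18.6667 − 2 = 16.67.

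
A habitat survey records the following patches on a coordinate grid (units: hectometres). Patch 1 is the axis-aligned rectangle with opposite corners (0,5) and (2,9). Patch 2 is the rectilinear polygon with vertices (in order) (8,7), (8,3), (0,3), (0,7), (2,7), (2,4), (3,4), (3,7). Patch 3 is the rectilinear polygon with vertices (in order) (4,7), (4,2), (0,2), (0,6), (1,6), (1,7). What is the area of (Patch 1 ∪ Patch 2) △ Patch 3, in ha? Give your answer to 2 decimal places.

|Patch 1 ∪ Patch 2| = 33.
|(Patch 1 ∪ Patch 2) ∩ Patch 3| = 12.
|(Patch 1 ∪ Patch 2) △ Patch 3| = 33 + 19 − 24 = 28.00.

28.00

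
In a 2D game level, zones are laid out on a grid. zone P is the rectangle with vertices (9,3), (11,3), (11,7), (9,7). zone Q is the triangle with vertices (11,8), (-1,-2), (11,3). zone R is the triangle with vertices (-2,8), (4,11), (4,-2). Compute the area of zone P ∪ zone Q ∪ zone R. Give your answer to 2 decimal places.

By inclusion–exclusion:
Individual areas: |zone P| = 8, |zone Q| = 30, |zone R| = 39.
|zone P∩zone Q| = 7.7333.
|zone P∩zone R| = 0.
|zone Q∩zone R| = 2.4306.
|zone P∩zone Q∩zone R| = 0.
|zone P ∪ zone Q ∪ zone R| = 77 − 10.1639 + 0 = 66.84.

66.84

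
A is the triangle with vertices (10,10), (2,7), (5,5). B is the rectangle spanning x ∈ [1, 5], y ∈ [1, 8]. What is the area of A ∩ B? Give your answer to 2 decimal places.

The intersection is the polygon with vertices (2,7), (4.667,8), (5,8), (5,5).
By the shoelace formula its area is 4.67.

4.67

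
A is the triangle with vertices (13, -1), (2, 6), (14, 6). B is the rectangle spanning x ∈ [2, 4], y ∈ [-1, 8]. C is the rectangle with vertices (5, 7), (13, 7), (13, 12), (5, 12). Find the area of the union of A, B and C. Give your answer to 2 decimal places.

By inclusion–exclusion:
Individual areas: |A| = 42, |B| = 18, |C| = 40.
|A∩B| = 1.2727.
|A∩C| = 0.
|B∩C| = 0 (no overlap).
|A∩B∩C| = 0.
|A ∪ B ∪ C| = 100 − 1.2727 + 0 = 98.73.

98.73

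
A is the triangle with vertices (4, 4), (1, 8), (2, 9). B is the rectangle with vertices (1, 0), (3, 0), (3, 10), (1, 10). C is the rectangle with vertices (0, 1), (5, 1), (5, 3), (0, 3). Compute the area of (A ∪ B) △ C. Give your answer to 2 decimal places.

|A ∪ B| = 20.5833.
|(A ∪ B) ∩ C| = 4.
|(A ∪ B) △ C| = 20.5833 + 10 − 8 = 22.58.

22.58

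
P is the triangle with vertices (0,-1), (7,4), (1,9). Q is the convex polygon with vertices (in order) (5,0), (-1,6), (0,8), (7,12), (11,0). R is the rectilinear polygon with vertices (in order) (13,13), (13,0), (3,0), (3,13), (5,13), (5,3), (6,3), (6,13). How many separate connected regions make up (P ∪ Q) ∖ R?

2

(P ∪ Q) ∖ R splits into 2 disjoint pieces (area 26.2959, area 8.1429).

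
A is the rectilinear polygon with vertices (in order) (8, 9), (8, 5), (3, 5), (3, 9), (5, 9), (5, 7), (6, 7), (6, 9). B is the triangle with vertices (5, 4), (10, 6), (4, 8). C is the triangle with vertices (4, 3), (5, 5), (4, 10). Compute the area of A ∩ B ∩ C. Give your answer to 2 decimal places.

0.95

The intersection is the polygon with vertices (4.75,5), (4,8), (4.429,7.857), (5,5).
By the shoelace formula its area is 0.95.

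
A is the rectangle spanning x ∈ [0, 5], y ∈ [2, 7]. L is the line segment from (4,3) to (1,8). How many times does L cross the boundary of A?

1

The segment meets the boundary at (1.6,7).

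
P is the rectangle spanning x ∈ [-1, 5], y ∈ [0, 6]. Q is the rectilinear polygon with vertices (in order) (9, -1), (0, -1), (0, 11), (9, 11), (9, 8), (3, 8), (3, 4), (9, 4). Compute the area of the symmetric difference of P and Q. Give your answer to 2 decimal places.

68.00

|P| = 36, |Q| = 84, |P∩Q| = 26.
|P △ Q| = |P| + |Q| − 2·|P∩Q| = 36 + 84 − 52 = 68.00.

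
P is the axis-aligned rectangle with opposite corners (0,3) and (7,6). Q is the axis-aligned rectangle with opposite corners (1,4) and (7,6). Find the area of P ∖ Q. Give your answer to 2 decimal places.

|P∩Q|: x∈[1,7], y∈[4,6] → 6·2 = 12.
|P| = 21.
|P ∖ Q| = |P| − |P∩Q| = 21 − 12 = 9.00.

9.00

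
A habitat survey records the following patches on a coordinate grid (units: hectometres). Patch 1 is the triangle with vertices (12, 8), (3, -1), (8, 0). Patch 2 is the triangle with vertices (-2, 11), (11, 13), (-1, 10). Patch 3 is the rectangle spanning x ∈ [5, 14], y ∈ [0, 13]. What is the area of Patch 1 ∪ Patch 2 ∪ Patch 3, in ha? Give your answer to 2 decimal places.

125.27

By inclusion–exclusion:
Individual areas: |Patch 1| = 18, |Patch 2| = 7.5, |Patch 3| = 117.
|Patch 1∩Patch 2| = 0.
|Patch 1∩Patch 3| = 15.5.
|Patch 2∩Patch 3| = 1.7308.
|Patch 1∩Patch 2∩Patch 3| = 0.
|Patch 1 ∪ Patch 2 ∪ Patch 3| = 142.5 − 17.2308 + 0 = 125.27.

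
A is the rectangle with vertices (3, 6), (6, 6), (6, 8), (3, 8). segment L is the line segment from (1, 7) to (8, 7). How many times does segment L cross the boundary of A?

2

The segment meets the boundary at (6,7), (3,7).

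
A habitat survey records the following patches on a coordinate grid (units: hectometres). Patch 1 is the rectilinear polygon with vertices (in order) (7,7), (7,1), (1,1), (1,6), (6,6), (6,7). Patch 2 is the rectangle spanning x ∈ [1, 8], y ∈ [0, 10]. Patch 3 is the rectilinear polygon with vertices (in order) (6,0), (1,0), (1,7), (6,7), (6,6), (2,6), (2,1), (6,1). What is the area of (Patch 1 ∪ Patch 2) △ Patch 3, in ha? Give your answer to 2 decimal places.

|Patch 1 ∪ Patch 2| = 70.
|(Patch 1 ∪ Patch 2) ∩ Patch 3| = 15.
|(Patch 1 ∪ Patch 2) △ Patch 3| = 70 + 15 − 30 = 55.00.

55.00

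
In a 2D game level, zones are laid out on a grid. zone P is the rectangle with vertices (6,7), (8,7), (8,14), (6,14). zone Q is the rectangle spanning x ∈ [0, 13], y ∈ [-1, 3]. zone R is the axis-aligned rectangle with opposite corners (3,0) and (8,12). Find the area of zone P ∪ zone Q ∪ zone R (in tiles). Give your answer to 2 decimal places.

By inclusion–exclusion:
Individual areas: |zone P| = 14, |zone Q| = 52, |zone R| = 60.
|zone P∩zone Q| = 0 (no overlap).
|zone P∩zone R|: x∈[6,8], y∈[7,12] → 2·5 = 10.
|zone Q∩zone R|: x∈[3,8], y∈[0,3] → 5·3 = 15.
|zone P∩zone Q∩zone R| = 0.
|zone P ∪ zone Q ∪ zone R| = 126 − 25 + 0 = 101.00.

101.00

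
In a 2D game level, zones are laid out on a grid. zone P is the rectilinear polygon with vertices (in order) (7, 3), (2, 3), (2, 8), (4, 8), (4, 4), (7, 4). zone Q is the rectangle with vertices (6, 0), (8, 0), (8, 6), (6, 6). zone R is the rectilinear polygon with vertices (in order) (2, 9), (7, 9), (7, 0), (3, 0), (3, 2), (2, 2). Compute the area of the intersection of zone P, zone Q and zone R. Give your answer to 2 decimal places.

1.00

The intersection is the polygon with vertices (6,4), (7,4), (7,3), (6,3).
By the shoelace formula its area is 1.00.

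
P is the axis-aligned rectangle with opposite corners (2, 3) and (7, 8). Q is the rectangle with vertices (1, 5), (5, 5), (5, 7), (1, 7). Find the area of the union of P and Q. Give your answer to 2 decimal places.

27.00

By inclusion–exclusion:
Individual areas: |P| = 25, |Q| = 8.
|P∩Q|: x∈[2,5], y∈[5,7] → 3·2 = 6.
|P ∪ Q| = 33 − 6 = 27.00.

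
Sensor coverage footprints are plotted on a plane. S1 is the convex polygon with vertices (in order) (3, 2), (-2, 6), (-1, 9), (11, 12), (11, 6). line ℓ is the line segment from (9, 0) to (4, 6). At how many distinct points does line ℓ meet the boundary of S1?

The segment meets the boundary at (6.059,3.529).

1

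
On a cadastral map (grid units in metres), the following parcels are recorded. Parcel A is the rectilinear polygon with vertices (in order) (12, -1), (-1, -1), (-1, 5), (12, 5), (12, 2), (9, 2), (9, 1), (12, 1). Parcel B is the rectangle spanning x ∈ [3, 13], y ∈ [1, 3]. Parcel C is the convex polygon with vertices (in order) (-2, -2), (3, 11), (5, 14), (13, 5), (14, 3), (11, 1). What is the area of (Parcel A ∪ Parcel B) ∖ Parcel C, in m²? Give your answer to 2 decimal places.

15.72

|Parcel A ∪ Parcel B| = 80.
|(Parcel A ∪ Parcel B) ∩ Parcel C| = 64.2769.
|(Parcel A ∪ Parcel B) ∖ Parcel C| = 80 − 64.2769 = 15.72.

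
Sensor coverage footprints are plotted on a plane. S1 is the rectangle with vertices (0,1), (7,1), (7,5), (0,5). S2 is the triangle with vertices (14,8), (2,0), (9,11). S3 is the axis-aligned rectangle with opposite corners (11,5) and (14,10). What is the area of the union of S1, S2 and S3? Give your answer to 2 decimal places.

By inclusion–exclusion:
Individual areas: |S1| = 28, |S2| = 38, |S3| = 15.
|S1∩S2| = 8.2803.
|S1∩S3| = 0 (no overlap).
|S2∩S3| = 5.7.
|S1∩S2∩S3| = 0.
|S1 ∪ S2 ∪ S3| = 81 − 13.9803 + 0 = 67.02.

67.02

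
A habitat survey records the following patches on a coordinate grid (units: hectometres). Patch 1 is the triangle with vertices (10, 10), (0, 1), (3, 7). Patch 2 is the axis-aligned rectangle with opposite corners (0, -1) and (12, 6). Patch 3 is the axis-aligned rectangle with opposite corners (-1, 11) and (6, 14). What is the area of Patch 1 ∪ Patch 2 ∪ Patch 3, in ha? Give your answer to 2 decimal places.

113.86

By inclusion–exclusion:
Individual areas: |Patch 1| = 16.5, |Patch 2| = 84, |Patch 3| = 21.
|Patch 1∩Patch 2| = 7.6389.
|Patch 1∩Patch 3| = 0.
|Patch 2∩Patch 3| = 0 (no overlap).
|Patch 1∩Patch 2∩Patch 3| = 0.
|Patch 1 ∪ Patch 2 ∪ Patch 3| = 121.5 − 7.6389 + 0 = 113.86.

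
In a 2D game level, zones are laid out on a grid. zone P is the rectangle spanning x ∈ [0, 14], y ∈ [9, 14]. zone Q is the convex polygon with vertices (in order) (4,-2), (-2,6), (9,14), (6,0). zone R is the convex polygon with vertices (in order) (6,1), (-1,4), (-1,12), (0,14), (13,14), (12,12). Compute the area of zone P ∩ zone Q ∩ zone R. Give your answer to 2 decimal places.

14.51

The intersection is the polygon with vertices (9,14), (7.929,9), (2.125,9).
By the shoelace formula its area is 14.51.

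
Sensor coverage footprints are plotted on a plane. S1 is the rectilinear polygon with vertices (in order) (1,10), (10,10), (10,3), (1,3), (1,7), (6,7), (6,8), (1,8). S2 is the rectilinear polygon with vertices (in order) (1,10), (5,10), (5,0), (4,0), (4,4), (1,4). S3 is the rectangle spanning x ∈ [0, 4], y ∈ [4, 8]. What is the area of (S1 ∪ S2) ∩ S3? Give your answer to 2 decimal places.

The region (S1 ∪ S2) ∩ S3 is the polygon with vertices (1,7), (1,8), (4,8), (4,4), (1,4).
By the shoelace formula its area is 12.00.

12.00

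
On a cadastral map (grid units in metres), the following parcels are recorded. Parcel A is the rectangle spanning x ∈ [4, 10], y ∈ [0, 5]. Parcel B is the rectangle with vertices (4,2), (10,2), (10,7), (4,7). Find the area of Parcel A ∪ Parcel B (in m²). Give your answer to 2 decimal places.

By inclusion–exclusion:
Individual areas: |Parcel A| = 30, |Parcel B| = 30.
|Parcel A∩Parcel B|: x∈[4,10], y∈[2,5] → 6·3 = 18.
|Parcel A ∪ Parcel B| = 60 − 18 = 42.00.

42.00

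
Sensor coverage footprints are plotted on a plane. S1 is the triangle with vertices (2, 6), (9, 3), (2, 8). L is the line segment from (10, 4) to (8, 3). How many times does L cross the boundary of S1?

2

The segment meets the boundary at (8.462,3.231), (8.588,3.294).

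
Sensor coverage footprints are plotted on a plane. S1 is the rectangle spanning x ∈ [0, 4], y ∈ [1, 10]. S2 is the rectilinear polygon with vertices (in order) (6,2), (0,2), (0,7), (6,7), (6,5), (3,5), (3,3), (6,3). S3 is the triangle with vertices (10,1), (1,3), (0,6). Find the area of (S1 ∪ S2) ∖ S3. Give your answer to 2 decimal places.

32.75

|S1 ∪ S2| = 42.
|(S1 ∪ S2) ∩ S3| = 9.25.
|(S1 ∪ S2) ∖ S3| = 42 − 9.25 = 32.75.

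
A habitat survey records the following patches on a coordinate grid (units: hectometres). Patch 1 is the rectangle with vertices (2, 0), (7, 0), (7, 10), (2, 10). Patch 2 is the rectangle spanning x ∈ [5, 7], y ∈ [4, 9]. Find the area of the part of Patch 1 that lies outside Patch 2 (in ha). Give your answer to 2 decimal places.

|Patch 1∩Patch 2|: x∈[5,7], y∈[4,9] → 2·5 = 10.
|Patch 1| = 50.
|Patch 1 ∖ Patch 2| = |Patch 1| − |Patch 1∩Patch 2| = 50 − 10 = 40.00.

40.00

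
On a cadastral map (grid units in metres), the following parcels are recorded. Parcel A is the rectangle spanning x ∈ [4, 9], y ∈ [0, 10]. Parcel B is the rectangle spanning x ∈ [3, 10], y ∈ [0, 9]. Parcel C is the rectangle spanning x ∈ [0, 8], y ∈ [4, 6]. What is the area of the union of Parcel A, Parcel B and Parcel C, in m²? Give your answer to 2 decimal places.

By inclusion–exclusion:
Individual areas: |Parcel A| = 50, |Parcel B| = 63, |Parcel C| = 16.
|Parcel A∩Parcel B|: x∈[4,9], y∈[0,9] → 5·9 = 45.
|Parcel A∩Parcel C|: x∈[4,8], y∈[4,6] → 4·2 = 8.
|Parcel B∩Parcel C|: x∈[3,8], y∈[4,6] → 5·2 = 10.
|Parcel A∩Parcel B∩Parcel C| = 8.
|Parcel A ∪ Parcel B ∪ Parcel C| = 129 − 63 + 8 = 74.00.

74.00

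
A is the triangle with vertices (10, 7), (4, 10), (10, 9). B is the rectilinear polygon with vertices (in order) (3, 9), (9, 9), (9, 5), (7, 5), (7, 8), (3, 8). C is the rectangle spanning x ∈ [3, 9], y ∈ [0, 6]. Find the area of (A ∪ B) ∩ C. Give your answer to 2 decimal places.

2.00

The region (A ∪ B) ∩ C is the polygon with vertices (9,5), (7,5), (7,6), (9,6).
By the shoelace formula its area is 2.00.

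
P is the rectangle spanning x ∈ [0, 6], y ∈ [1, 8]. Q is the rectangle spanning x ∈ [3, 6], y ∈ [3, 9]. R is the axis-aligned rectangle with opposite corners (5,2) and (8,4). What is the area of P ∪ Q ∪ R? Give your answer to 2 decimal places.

49.00

By inclusion–exclusion:
Individual areas: |P| = 42, |Q| = 18, |R| = 6.
|P∩Q|: x∈[3,6], y∈[3,8] → 3·5 = 15.
|P∩R|: x∈[5,6], y∈[2,4] → 1·2 = 2.
|Q∩R|: x∈[5,6], y∈[3,4] → 1·1 = 1.
|P∩Q∩R| = 1.
|P ∪ Q ∪ R| = 66 − 18 + 1 = 49.00.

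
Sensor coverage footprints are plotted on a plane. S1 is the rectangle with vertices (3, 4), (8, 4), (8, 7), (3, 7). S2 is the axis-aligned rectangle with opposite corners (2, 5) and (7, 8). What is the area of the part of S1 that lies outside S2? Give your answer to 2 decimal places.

7.00

|S1∩S2|: x∈[3,7], y∈[5,7] → 4·2 = 8.
|S1| = 15.
|S1 ∖ S2| = |S1| − |S1∩S2| = 15 − 8 = 7.00.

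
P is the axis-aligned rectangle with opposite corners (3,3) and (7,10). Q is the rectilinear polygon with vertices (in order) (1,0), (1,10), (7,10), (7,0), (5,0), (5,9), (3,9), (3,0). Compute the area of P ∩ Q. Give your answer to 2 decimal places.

16.00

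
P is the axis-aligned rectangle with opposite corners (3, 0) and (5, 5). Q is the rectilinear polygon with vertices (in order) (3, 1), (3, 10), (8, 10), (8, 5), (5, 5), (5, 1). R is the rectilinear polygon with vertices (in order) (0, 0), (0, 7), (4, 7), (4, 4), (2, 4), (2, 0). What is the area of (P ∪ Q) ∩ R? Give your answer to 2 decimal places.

3.00

The region (P ∪ Q) ∩ R is the polygon with vertices (3,5), (3,7), (4,7), (4,4), (3,4).
By the shoelace formula its area is 3.00.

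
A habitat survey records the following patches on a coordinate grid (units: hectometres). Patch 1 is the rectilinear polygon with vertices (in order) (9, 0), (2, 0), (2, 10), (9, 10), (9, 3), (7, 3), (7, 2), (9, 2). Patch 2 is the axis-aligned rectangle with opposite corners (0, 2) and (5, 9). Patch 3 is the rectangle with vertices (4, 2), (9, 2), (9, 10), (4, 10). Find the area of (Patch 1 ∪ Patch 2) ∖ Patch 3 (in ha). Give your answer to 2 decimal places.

|Patch 1 ∪ Patch 2| = 82.
|(Patch 1 ∪ Patch 2) ∩ Patch 3| = 38.
|(Patch 1 ∪ Patch 2) ∖ Patch 3| = 82 − 38 = 44.00.

44.00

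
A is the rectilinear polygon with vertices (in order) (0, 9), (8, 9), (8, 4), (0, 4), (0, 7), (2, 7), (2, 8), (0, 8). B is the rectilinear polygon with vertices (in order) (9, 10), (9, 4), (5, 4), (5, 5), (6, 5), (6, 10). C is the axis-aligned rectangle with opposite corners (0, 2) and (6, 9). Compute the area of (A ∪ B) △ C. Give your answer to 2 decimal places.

32.00

|A ∪ B| = 46.
|(A ∪ B) ∩ C| = 28.
|(A ∪ B) △ C| = 46 + 42 − 56 = 32.00.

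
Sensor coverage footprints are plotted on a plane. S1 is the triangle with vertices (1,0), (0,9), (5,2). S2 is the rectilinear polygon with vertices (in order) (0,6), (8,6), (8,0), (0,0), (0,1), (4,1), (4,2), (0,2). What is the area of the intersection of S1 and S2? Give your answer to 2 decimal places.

13.37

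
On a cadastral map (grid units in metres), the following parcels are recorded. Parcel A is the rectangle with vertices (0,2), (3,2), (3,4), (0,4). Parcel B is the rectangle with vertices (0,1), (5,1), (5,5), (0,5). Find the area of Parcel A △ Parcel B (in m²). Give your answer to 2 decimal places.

|Parcel A∩Parcel B|: x∈[0,3], y∈[2,4] → 3·2 = 6.
|Parcel A △ Parcel B| = |Parcel A| + |Parcel B| − 2·|Parcel A∩Parcel B| = 6 + 20 − 12 = 14.00.

14.00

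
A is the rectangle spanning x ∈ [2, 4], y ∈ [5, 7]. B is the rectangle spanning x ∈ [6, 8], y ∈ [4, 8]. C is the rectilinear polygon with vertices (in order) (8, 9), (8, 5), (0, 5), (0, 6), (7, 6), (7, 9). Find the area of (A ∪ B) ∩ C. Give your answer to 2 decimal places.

|A ∪ B| = 12.
|(A ∪ B) ∩ C| = 6.00.

6.00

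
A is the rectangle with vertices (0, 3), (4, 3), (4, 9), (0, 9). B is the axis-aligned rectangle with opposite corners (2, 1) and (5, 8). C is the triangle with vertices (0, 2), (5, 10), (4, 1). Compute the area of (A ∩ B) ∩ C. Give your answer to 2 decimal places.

The region (A ∩ B) ∩ C is the polygon with vertices (2,3), (2,5.2), (3.75,8), (4,8), (4,3).
By the shoelace formula its area is 7.55.

7.55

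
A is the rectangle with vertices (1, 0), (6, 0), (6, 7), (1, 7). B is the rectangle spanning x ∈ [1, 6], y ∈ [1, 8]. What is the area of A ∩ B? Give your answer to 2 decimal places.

|A∩B|: x∈[1,6], y∈[1,7] → 5·6 = 30.

30.00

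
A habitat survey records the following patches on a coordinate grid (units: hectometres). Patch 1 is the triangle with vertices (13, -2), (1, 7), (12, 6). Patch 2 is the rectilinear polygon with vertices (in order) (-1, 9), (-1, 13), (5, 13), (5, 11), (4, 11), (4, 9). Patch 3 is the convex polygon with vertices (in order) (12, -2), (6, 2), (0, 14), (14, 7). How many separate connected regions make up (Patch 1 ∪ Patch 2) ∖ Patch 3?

(Patch 1 ∪ Patch 2) ∖ Patch 3 splits into 4 disjoint pieces (area 1.1186, area 3.4524, area 10, area 2.25).

4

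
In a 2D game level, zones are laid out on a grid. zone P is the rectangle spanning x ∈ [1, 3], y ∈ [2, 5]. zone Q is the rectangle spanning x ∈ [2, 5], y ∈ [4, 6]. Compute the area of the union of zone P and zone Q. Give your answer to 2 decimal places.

By inclusion–exclusion:
Individual areas: |zone P| = 6, |zone Q| = 6.
|zone P∩zone Q|: x∈[2,3], y∈[4,5] → 1·1 = 1.
|zone P ∪ zone Q| = 12 − 1 = 11.00.

11.00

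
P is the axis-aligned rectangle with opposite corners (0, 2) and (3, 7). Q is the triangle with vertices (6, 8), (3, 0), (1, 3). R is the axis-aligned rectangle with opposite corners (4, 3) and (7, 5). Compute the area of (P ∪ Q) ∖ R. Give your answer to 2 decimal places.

|P ∪ Q| = 23.8333.
|(P ∪ Q) ∩ R| = 1.
|(P ∪ Q) ∖ R| = 23.8333 − 1 = 22.83.

22.83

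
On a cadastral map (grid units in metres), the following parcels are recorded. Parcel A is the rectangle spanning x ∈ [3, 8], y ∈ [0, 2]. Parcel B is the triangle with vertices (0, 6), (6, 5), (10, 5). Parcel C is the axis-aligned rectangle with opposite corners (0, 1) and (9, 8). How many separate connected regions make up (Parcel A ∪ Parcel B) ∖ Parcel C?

(Parcel A ∪ Parcel B) ∖ Parcel C splits into 2 disjoint pieces (area 5, area 0.05).

2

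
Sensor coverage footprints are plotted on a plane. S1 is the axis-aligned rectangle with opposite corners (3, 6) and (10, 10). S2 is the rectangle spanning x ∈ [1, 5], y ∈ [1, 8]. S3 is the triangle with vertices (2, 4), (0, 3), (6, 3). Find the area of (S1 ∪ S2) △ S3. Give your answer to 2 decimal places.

49.75

|S1 ∪ S2| = 52.
|(S1 ∪ S2) ∩ S3| = 2.625.
|(S1 ∪ S2) △ S3| = 52 + 3 − 5.25 = 49.75.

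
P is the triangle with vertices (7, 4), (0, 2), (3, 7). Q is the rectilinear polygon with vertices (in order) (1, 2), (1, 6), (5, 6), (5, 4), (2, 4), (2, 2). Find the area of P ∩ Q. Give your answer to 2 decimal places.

7.77

The intersection is the polygon with vertices (1,2.286), (1,3.667), (2.4,6), (4.333,6), (5,5.5), (5,4), (2,4), (2,2.571).
By the shoelace formula its area is 7.77.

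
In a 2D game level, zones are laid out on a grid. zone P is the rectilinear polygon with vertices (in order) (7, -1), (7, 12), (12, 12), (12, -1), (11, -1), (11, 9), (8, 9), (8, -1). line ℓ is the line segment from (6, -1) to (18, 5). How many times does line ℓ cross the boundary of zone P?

The segment meets the boundary at (12,2), (11,1.5), (8,0), (7,-0.5).

4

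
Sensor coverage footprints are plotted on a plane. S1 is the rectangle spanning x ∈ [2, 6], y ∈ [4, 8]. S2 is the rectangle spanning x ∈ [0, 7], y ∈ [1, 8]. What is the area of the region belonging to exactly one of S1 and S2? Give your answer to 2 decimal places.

33.00

|S1∩S2|: x∈[2,6], y∈[4,8] → 4·4 = 16.
|S1 △ S2| = |S1| + |S2| − 2·|S1∩S2| = 16 + 49 − 32 = 33.00.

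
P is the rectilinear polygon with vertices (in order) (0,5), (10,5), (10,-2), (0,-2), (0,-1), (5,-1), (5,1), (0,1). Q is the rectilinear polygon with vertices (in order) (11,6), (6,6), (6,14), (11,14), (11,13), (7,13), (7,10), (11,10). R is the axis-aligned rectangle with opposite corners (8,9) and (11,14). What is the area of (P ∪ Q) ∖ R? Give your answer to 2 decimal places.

82.00

|P ∪ Q| = 88.
|(P ∪ Q) ∩ R| = 6.
|(P ∪ Q) ∖ R| = 88 − 6 = 82.00.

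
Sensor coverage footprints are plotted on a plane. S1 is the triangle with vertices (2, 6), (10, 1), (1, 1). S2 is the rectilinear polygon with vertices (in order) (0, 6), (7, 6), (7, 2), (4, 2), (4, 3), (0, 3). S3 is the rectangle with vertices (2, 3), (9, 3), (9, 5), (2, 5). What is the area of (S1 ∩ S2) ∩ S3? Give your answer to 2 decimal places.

The region (S1 ∩ S2) ∩ S3 is the polygon with vertices (2,3), (2,5), (3.6,5), (6.8,3), (4,3).
By the shoelace formula its area is 6.40.

6.40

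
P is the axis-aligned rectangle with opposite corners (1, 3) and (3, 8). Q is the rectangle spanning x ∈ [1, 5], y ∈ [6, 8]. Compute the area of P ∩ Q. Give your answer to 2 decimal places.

|P∩Q|: x∈[1,3], y∈[6,8] → 2·2 = 4.

4.00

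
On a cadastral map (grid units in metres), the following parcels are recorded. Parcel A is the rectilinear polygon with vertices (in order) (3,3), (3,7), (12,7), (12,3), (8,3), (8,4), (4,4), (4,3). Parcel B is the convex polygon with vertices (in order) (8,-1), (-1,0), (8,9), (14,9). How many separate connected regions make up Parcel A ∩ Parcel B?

1

Parcel A ∩ Parcel B is a single connected region.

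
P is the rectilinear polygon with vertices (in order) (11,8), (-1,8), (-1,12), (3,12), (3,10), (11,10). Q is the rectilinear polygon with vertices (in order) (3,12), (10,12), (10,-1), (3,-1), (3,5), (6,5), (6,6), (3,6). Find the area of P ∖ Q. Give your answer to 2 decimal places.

18.00

|P| = 32, |P∩Q| = 14.
|P ∖ Q| = |P| − |P∩Q| = 32 − 14 = 18.00.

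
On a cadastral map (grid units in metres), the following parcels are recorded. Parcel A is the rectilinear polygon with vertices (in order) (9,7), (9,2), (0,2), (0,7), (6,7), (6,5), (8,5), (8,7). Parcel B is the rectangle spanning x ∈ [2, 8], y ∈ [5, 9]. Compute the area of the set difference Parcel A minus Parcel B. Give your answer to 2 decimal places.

|Parcel A| = 41, |Parcel A∩Parcel B| = 8.
|Parcel A ∖ Parcel B| = |Parcel A| − |Parcel A∩Parcel B| = 41 − 8 = 33.00.

33.00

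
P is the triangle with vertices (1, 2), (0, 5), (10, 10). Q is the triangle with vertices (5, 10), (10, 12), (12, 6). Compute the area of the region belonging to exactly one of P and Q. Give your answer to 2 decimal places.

|P| = 17.5, |Q| = 17, |P∩Q| = 1.0145.
|P △ Q| = |P| + |Q| − 2·|P∩Q| = 17.5 + 17 − 2.029 = 32.47.

32.47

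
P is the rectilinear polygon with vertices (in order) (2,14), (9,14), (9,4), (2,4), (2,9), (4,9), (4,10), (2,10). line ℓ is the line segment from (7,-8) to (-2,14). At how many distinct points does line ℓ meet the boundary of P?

2

The segment meets the boundary at (2,4.222), (2.091,4).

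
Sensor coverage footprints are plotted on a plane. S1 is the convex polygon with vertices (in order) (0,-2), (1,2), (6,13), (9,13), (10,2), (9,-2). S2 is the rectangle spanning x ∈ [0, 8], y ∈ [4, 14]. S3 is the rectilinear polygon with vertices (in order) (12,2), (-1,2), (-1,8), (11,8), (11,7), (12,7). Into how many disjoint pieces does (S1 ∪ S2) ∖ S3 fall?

(S1 ∪ S2) ∖ S3 splits into 2 disjoint pieces (area 54.1364, area 36).

2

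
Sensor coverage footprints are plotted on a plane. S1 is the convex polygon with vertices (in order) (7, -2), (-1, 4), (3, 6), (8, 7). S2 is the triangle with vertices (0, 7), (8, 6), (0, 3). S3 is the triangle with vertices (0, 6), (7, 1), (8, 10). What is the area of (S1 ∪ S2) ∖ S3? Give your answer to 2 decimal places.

|S1 ∪ S2| = 47.3194.
|(S1 ∪ S2) ∩ S3| = 23.2498.
|(S1 ∪ S2) ∖ S3| = 47.3194 − 23.2498 = 24.07.

24.07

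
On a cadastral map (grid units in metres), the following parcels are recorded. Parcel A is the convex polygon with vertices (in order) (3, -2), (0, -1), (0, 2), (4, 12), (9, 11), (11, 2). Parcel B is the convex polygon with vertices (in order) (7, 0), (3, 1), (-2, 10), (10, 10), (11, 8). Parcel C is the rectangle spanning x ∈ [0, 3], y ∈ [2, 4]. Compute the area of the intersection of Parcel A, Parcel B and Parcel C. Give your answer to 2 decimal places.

2.22

The intersection is the polygon with vertices (1.333,4), (3,4), (3,2), (2.444,2).
By the shoelace formula its area is 2.22.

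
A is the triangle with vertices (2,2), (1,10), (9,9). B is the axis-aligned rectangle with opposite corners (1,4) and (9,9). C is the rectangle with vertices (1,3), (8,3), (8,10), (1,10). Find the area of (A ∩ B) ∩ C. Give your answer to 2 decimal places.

The region (A ∩ B) ∩ C is the polygon with vertices (8,9), (8,8), (4,4), (1.75,4), (1.125,9).
By the shoelace formula its area is 24.81.

24.81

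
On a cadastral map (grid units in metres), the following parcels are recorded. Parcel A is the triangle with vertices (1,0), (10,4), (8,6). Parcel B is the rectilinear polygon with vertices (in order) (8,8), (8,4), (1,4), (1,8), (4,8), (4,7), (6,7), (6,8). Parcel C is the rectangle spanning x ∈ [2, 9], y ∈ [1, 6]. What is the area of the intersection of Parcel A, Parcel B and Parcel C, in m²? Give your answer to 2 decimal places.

2.33

The intersection is the polygon with vertices (8,4), (5.667,4), (8,6).
By the shoelace formula its area is 2.33.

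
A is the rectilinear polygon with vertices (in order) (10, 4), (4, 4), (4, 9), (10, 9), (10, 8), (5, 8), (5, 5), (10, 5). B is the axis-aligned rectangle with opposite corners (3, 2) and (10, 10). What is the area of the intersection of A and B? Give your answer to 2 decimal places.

15.00

The intersection is the polygon with vertices (4,4), (4,9), (10,9), (10,8), (5,8), (5,5), (10,5), (10,4).
By the shoelace formula its area is 15.00.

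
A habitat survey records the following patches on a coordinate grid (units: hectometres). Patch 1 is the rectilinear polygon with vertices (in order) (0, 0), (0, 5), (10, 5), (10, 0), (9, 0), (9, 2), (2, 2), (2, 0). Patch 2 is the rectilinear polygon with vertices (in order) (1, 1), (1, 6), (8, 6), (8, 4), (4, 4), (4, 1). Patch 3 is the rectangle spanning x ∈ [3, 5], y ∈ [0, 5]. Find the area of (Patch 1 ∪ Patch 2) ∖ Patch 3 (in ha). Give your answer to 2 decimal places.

38.00

|Patch 1 ∪ Patch 2| = 45.
|(Patch 1 ∪ Patch 2) ∩ Patch 3| = 7.
|(Patch 1 ∪ Patch 2) ∖ Patch 3| = 45 − 7 = 38.00.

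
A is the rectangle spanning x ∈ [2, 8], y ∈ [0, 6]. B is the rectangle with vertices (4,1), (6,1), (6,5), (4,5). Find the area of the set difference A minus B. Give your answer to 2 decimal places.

28.00

|A∩B|: x∈[4,6], y∈[1,5] → 2·4 = 8.
|A| = 36.
|A ∖ B| = |A| − |A∩B| = 36 − 8 = 28.00.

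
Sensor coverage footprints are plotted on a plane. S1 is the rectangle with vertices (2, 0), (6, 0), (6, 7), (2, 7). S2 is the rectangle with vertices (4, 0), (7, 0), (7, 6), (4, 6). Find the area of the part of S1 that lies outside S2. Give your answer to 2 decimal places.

|S1∩S2|: x∈[4,6], y∈[0,6] → 2·6 = 12.
|S1| = 28.
|S1 ∖ S2| = |S1| − |S1∩S2| = 28 − 12 = 16.00.

16.00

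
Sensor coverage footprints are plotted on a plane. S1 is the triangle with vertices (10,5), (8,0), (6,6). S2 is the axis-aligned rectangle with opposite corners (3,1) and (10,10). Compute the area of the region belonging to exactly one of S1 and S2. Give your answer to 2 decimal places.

|S1| = 11, |S2| = 63, |S1∩S2| = 10.6333.
|S1 △ S2| = |S1| + |S2| − 2·|S1∩S2| = 11 + 63 − 21.2667 = 52.73.

52.73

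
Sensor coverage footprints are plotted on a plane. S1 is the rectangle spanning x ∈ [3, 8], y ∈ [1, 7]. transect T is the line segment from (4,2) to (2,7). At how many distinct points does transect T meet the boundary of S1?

The segment meets the boundary at (3,4.5).

1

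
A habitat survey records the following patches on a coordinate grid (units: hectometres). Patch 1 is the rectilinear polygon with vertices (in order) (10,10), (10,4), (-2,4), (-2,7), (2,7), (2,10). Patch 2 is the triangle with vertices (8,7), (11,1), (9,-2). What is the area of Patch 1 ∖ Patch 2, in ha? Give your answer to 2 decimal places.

|Patch 1| = 60, |Patch 1∩Patch 2| = 1.75.
|Patch 1 ∖ Patch 2| = |Patch 1| − |Patch 1∩Patch 2| = 60 − 1.75 = 58.25.

58.25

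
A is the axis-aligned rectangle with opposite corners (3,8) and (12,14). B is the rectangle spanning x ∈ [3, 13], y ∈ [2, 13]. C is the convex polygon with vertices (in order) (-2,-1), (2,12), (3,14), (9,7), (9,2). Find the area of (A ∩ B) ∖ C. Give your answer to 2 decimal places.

30.00

|A ∩ B| = 45.
|(A ∩ B) ∩ C| = 15.
|(A ∩ B) ∖ C| = 45 − 15 = 30.00.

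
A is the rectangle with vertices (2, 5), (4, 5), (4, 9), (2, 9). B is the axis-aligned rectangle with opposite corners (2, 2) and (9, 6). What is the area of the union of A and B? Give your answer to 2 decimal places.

34.00

By inclusion–exclusion:
Individual areas: |A| = 8, |B| = 28.
|A∩B|: x∈[2,4], y∈[5,6] → 2·1 = 2.
|A ∪ B| = 36 − 2 = 34.00.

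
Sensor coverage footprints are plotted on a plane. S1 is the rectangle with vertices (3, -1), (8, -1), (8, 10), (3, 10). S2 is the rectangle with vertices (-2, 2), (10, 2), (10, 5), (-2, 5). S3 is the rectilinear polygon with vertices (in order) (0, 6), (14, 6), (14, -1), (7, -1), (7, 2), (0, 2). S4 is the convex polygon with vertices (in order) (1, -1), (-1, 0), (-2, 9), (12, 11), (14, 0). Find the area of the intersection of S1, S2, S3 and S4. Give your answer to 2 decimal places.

The intersection is the polygon with vertices (3,2), (3,5), (8,5), (8,2), (7,2).
By the shoelace formula its area is 15.00.

15.00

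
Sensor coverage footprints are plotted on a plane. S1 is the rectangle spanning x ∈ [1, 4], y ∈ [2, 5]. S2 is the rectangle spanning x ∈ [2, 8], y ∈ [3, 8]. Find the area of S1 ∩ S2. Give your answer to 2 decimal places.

|S1∩S2|: x∈[2,4], y∈[3,5] → 2·2 = 4.

4.00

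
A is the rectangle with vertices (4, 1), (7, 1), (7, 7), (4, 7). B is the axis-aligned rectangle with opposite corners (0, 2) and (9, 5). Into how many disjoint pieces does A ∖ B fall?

A ∖ B splits into 2 disjoint pieces (area 3, area 6).

2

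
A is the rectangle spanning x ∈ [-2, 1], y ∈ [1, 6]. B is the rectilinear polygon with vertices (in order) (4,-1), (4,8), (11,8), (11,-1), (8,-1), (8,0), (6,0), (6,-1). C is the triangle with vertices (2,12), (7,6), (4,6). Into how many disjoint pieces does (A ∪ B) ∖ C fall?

2

(A ∪ B) ∖ C splits into 2 disjoint pieces (area 15, area 56.6667).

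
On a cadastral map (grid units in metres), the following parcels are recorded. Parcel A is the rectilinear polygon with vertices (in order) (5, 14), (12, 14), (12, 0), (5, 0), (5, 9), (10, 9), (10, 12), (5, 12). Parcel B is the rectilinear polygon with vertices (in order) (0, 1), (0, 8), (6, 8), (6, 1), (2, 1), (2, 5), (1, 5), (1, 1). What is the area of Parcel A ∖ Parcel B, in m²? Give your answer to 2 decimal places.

|Parcel A| = 83, |Parcel A∩Parcel B| = 7.
|Parcel A ∖ Parcel B| = |Parcel A| − |Parcel A∩Parcel B| = 83 − 7 = 76.00.

76.00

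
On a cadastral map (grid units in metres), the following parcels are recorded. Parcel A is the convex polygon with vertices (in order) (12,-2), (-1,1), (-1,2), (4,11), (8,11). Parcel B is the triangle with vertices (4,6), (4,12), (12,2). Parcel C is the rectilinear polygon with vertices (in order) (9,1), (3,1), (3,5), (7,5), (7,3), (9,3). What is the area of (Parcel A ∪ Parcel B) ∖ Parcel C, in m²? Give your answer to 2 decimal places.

82.49

|Parcel A ∪ Parcel B| = 102.4909.
|(Parcel A ∪ Parcel B) ∩ Parcel C| = 20.
|(Parcel A ∪ Parcel B) ∖ Parcel C| = 102.4909 − 20 = 82.49.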